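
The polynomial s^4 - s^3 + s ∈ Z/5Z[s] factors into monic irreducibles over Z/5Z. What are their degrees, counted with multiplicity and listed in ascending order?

Write g(s) = s^4 - s^3 + s.
Roots in Z/5Z: g(0) = 0 → root; g(1) = 1; g(2) = 0 → root; g(3) = 2; g(4) = 1.
Linear factors from roots: (s), (s - 2).
Complete factorization: g(s) = (s)·(s - 2)·(s^2 + s + 2).
Factor degrees with multiplicity: 1 + 1 + 2 = 4.

1, 1, 2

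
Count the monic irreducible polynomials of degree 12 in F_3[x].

44220

The number of monic irreducibles of degree 12 over GF(3) is (1/12)·Σ_{d∣12} μ(12/d) 3^d.
Divisors of 12: 1, 2, 3, 4, 6, 12; μ(12/d) for each: 0, 1, 0, -1, -1, 1.
Σ = 3^2 − 3^4 − 3^6 + 3^12 = 530640.
N = 530640/12 = 44220.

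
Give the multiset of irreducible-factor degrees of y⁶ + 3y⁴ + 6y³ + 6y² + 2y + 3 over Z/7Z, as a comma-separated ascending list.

1, 1, 1, 3

Write h(y) = y⁶ + 3y⁴ + 6y³ + 6y² + 2y + 3.
Linear factors from roots: (y + 6), (y + 4), (y + 3).
Complete factorization: h(y) = (y + 3)·(y + 4)·(y + 6)·(y³ + y² + 6y + 5).
Factor degrees with multiplicity: 1 + 1 + 1 + 3 = 6.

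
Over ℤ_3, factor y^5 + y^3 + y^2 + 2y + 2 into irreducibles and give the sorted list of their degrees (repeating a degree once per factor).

Write g(y) = y^5 + y^3 + y^2 + 2y + 2.
Roots in ℤ_3: g(0) = 2; g(1) = 1; g(2) = 2.
Complete factorization: g(y) = (y^5 + y^3 + y^2 + 2y + 2).
Factor degrees with multiplicity: 5 = 5.

5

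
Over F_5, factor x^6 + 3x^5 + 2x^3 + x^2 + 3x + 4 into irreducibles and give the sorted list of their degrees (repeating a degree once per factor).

Write f(x) = x^6 + 3x^5 + 2x^3 + x^2 + 3x + 4.
Roots in F_5: f(0) = 4; f(1) = 4; f(2) = 0 → root; f(3) = 4; f(4) = 3.
Linear factors from roots: (x + 3).
Complete factorization: f(x) = (x + 3)·(x^2 + 2x + 3)·(x^3 + 3x^2 + x + 1).
Factor degrees with multiplicity: 1 + 2 + 3 = 6.

1, 2, 3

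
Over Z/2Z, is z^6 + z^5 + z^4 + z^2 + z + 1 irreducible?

No

Write g(z) = z^6 + z^5 + z^4 + z^2 + z + 1.
Check for roots in Z/2Z: g(0) = 1; g(1) = 0 → root.
g(1) = 0, so (z − 1) divides g(z); g is reducible.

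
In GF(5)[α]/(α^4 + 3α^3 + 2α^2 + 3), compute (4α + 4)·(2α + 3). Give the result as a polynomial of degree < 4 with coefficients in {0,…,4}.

3α^2 + 2

Multiply in GF(5)[α]: (4α + 4)·(2α + 3) = 3α^2 + 2.
Reduced: 3α^2 + 2.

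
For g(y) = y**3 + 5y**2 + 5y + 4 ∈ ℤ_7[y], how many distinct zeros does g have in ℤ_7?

Evaluate at each of the 7 elements of ℤ_7:
g(0) = 4; g(1) = 1; g(2) = 0 → root; g(3) = 0 → root; g(4) = 0 → root; g(5) = 6; g(6) = 3.
Roots: {2, 3, 4}.

3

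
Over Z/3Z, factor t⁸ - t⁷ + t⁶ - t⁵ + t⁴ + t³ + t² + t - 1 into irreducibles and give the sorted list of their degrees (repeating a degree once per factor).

1, 1, 1, 2, 3

Write g(t) = t⁸ - t⁷ + t⁶ - t⁵ + t⁴ + t³ + t² + t - 1.
Roots in Z/3Z: g(0) = 2; g(1) = 0 → root; g(2) = 0 → root.
Linear factors from roots: (t - 1), (t + 1).
Complete factorization: g(t) = (t + 1)·(t - 1)^2·(t² + t - 1)·(t³ - t² + t + 1).
Factor degrees with multiplicity: 1 + 1 + 1 + 2 + 3 = 8.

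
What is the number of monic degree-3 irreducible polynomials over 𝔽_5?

40

The number of monic irreducibles of degree 3 over GF(5) is (1/3)·Σ_{d∣3} μ(3/d) 5^d.
Divisors of 3: 1, 3; μ(3/d) for each: -1, 1.
Σ = − 5^1 + 5^3 = 120.
N = 120/3 = 40.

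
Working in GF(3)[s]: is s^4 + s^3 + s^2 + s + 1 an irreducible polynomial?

Write m(s) = s^4 + s^3 + s^2 + s + 1.
Check for roots in GF(3): m(0) = 1; m(1) = 2; m(2) = 1.
No roots, so no linear factors.
Monic irreducibles of degree 2 over GF(3): s^2 + 1, s^2 + s - 1, s^2 - s - 1.
None of them divide m (all give nonzero remainder).
No irreducible factor of degree ≤ 2 exists, so m is irreducible over GF(3).

Yes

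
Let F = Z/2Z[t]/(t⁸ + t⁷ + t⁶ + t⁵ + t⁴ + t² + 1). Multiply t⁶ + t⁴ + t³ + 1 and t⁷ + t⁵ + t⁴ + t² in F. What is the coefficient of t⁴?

Multiply in Z/2Z[t]: (t⁶ + t⁴ + t³ + 1)·(t⁷ + t⁵ + t⁴ + t²) = t¹³ + t⁹ + t⁸ + t⁶ + t⁴ + t².
Reduce using t⁸ ≡ t⁷ + t⁶ + t⁵ + t⁴ + t² + 1 (mod t⁸ + t⁷ + t⁶ + t⁵ + t⁴ + t² + 1).
Reduced: t⁷ + t⁵ + t⁴ + t³ + t + 1.

1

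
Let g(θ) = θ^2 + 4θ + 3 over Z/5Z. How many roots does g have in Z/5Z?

Evaluate at each of the 5 elements of Z/5Z:
g(0) = 3; g(1) = 3; g(2) = 0 → root; g(3) = 4; g(4) = 0 → root.
Roots: {2, 4}.

2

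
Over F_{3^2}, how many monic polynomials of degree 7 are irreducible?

Gauss's count: N_{9}(7) = (1/7) Σ_{d|7} μ(7/d)·9^d.
Divisors of 7: 1, 7; μ(7/d) for each: -1, 1.
Σ = − 9^1 + 9^7 = 4782960.
N = 4782960/7 = 683280.

683280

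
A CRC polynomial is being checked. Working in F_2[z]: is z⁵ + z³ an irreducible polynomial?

Write g(z) = z⁵ + z³.
Check for roots in F_2: g(0) = 0 → root; g(1) = 0 → root.
g(0) = 0, so (z) divides g(z); g is reducible.

No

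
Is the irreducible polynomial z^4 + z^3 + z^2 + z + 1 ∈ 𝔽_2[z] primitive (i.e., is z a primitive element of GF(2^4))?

Write f(z) = z^4 + z^3 + z^2 + z + 1.
|GF(2^4)^×| = 2^4 − 1 = 15. Prime factorization: 15 = 3·5.
f is primitive ⇔ z has order 15 in GF(2)[z]/(f), i.e. z^(15/q) ≠ 1 for each prime q | 15.
z^(5) mod f = 1
z^(3) mod f = z^3.
Since z^(5) = 1, the order of z divides 5 < 15; not primitive.

No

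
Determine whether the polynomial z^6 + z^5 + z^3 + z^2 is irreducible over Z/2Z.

No

Write g(z) = z^6 + z^5 + z^3 + z^2.
Check for roots in Z/2Z: g(0) = 0 → root; g(1) = 0 → root.
g(0) = 0, so (z) divides g(z); g is reducible.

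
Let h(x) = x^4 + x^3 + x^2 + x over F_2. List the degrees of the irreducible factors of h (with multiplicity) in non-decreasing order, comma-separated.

Roots in F_2: h(0) = 0 → root; h(1) = 0 → root.
Linear factors from roots: (x), (x + 1).
Complete factorization: h(x) = (x)·(x + 1)^3.
Factor degrees with multiplicity: 1 + 1 + 1 + 1 = 4.

1, 1, 1, 1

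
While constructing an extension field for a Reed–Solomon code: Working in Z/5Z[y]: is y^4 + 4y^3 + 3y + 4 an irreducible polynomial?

Write g(y) = y^4 + 4y^3 + 3y + 4.
Check for roots in Z/5Z: g(0) = 4; g(1) = 2; g(2) = 3; g(3) = 2; g(4) = 3.
No roots, so no linear factors.
Degree-2 irreducible divisors: test the 10 monic irreducibles of degree 2 over GF(5).
None of them divide g (all give nonzero remainder).
No irreducible factor of degree ≤ 2 exists, so g is irreducible over GF(5).

Yes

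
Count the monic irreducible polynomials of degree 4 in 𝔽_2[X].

3

x^(2^4) − x is the product of all monic irreducibles of degree dividing 4; Möbius inversion gives N = (1/4) Σ μ(4/d)·2^d.
Divisors of 4: 1, 2, 4; μ(4/d) for each: 0, -1, 1.
Σ = − 2^2 + 2^4 = 12.
N = 12/4 = 3.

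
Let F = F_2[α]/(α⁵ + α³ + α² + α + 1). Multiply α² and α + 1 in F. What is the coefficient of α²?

1

Multiply in F_2[α]: (α²)·(α + 1) = α³ + α².
Reduced: α³ + α².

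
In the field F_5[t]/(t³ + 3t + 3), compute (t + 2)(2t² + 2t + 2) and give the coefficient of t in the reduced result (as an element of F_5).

Multiply in F_5[t]: (t + 2)·(2t² + 2t + 2) = 2t³ + t² + t + 4.
Reduce using t³ ≡ 2t + 2 (mod t³ + 3t + 3).
Reduced: t² + 3.

0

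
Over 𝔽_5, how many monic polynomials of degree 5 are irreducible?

624

The number of monic irreducibles of degree 5 over GF(5) is (1/5)·Σ_{d∣5} μ(5/d) 5^d.
Divisors of 5: 1, 5; μ(5/d) for each: -1, 1.
Σ = − 5^1 + 5^5 = 3120.
N = 3120/5 = 624.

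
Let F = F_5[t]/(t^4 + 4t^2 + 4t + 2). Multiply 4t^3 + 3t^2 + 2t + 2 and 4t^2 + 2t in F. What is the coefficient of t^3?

0

Multiply in F_5[t]: (4t^3 + 3t^2 + 2t + 2)·(4t^2 + 2t) = t^5 + 4t^3 + 2t^2 + 4t.
Reduce using t^4 ≡ t^2 + t + 3 (mod t^4 + 4t^2 + 4t + 2).
Reduced: 3t^2 + 2t.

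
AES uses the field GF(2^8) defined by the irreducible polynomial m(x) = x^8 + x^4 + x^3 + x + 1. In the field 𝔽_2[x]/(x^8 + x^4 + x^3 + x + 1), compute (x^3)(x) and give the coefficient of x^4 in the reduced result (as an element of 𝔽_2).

Multiply in 𝔽_2[x]: (x^3)·(x) = x^4.
Reduced: x^4.

1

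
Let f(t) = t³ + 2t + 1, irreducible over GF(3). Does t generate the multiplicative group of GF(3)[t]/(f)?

|GF(3^3)^×| = 3^3 − 1 = 26. Prime factorization: 26 = 2·13.
f is primitive ⇔ t has order 26 in GF(3)[t]/(f), i.e. t^(26/q) ≠ 1 for each prime q | 26.
t^(13) mod f = 2.
t^(2) mod f = t².
None equal 1, so t has full order 26; f is primitive.

Yes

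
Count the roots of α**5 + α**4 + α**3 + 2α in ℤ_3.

Write f(α) = α**5 + α**4 + α**3 + 2α.
Evaluate at each of the 3 elements of ℤ_3:
f(0) = 0 → root; f(1) = 2; f(2) = 0 → root.
Roots: {0, 2}.

2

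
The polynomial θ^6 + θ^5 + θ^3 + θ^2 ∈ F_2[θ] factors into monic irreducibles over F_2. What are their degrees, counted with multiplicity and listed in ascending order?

Write g(θ) = θ^6 + θ^5 + θ^3 + θ^2.
Roots in F_2: g(0) = 0 → root; g(1) = 0 → root.
Linear factors from roots: (θ), (θ + 1).
Complete factorization: g(θ) = (θ)^2·(θ + 1)^2·(θ^2 + θ + 1).
Factor degrees with multiplicity: 1 + 1 + 1 + 1 + 2 = 6.

1, 1, 1, 1, 2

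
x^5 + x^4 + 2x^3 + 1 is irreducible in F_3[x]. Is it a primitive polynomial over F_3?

Write f(x) = x^5 + x^4 + 2x^3 + 1.
|GF(3^5)^×| = 3^5 − 1 = 242. Prime factorization: 242 = 2·11^2.
f is primitive ⇔ x has order 242 in GF(3)[x]/(f), i.e. x^(242/q) ≠ 1 for each prime q | 242.
x^(121) mod f = 2.
x^(22) mod f = x^4 + x^2 + 2x + 2.
None equal 1, so x has full order 242; f is primitive.

Yes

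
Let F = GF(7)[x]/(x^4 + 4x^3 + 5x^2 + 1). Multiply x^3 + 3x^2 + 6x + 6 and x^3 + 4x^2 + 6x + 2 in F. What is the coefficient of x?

Multiply in GF(7)[x]: (x^3 + 3x^2 + 6x + 6)·(x^3 + 4x^2 + 6x + 2) = x^6 + 3x^4 + x^3 + 3x^2 + 6x + 5.
Reduce using x^4 ≡ 3x^3 + 2x^2 + 6 (mod x^4 + 4x^3 + 5x^2 + 1).
Reduced: 2x^2 + 3x + 5.

3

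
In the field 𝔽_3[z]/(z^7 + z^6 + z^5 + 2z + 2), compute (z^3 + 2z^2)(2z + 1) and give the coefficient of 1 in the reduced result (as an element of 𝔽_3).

0

Multiply in 𝔽_3[z]: (z^3 + 2z^2)·(2z + 1) = 2z^4 + 2z^3 + 2z^2.
Reduced: 2z^4 + 2z^3 + 2z^2.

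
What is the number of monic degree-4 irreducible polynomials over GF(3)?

18

Gauss's count: N_{3}(4) = (1/4) Σ_{d|4} μ(4/d)·3^d.
Divisors of 4: 1, 2, 4; μ(4/d) for each: 0, -1, 1.
Σ = − 3^2 + 3^4 = 72.
N = 72/4 = 18.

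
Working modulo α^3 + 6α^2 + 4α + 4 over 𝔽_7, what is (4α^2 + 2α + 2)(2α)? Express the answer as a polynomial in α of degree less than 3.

5α^2 + 3

Multiply in 𝔽_7[α]: (4α^2 + 2α + 2)·(2α) = α^3 + 4α^2 + 4α.
Reduce using α^3 ≡ α^2 + 3α + 3 (mod α^3 + 6α^2 + 4α + 4).
Reduced: 5α^2 + 3.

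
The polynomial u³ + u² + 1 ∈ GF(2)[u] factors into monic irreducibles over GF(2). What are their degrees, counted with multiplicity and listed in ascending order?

Write g(u) = u³ + u² + 1.
Roots in GF(2): g(0) = 1; g(1) = 1.
Complete factorization: g(u) = (u³ + u² + 1).
Factor degrees with multiplicity: 3 = 3.

3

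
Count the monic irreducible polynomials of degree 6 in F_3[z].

By the necklace-counting formula, N_3(6) = (1/6) Σ_{d|6} μ(6/d)·3^d.
Divisors of 6: 1, 2, 3, 6; μ(6/d) for each: 1, -1, -1, 1.
Σ = 3^1 − 3^2 − 3^3 + 3^6 = 696.
N = 696/6 = 116.

116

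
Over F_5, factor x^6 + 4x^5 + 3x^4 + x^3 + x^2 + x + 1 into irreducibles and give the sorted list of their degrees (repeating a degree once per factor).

1, 1, 1, 3

Write f(x) = x^6 + 4x^5 + 3x^4 + x^3 + x^2 + x + 1.
Roots in F_5: f(0) = 1; f(1) = 2; f(2) = 0 → root; f(3) = 4; f(4) = 0 → root.
Linear factors from roots: (x + 3), (x + 1).
Complete factorization: f(x) = (x + 1)·(x + 3)^2·(x^3 + 2x^2 + 4x + 4).
Factor degrees with multiplicity: 1 + 1 + 1 + 3 = 6.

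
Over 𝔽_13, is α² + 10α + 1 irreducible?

Write f(α) = α² + 10α + 1.
Check each element of 𝔽_13 for a root: f(0)=1, f(1)=12, f(2)=12, f(3)=1, f(4)=5, f(5)=11, f(6)=6, f(7)=3, f(8)=2, f(9)=3, f(10)=6, f(11)=11, f(12)=5.
No roots. A degree-2 polynomial over a field with no linear factor is irreducible.

Yes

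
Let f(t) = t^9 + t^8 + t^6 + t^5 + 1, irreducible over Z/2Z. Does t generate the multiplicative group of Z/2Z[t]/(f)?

Yes

|GF(2^9)^×| = 2^9 − 1 = 511. Prime factorization: 511 = 7·73.
f is primitive ⇔ t has order 511 in GF(2)[t]/(f), i.e. t^(511/q) ≠ 1 for each prime q | 511.
t^(73) mod f = t^8 + t^5 + t^2 + 1.
t^(7) mod f = t^7.
None equal 1, so t has full order 511; f is primitive.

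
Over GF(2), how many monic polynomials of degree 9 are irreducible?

56

By the necklace-counting formula, N_2(9) = (1/9) Σ_{d|9} μ(9/d)·2^d.
Divisors of 9: 1, 3, 9; μ(9/d) for each: 0, -1, 1.
Σ = − 2^3 + 2^9 = 504.
N = 504/9 = 56.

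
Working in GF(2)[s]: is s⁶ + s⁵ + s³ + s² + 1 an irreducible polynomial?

Write f(s) = s⁶ + s⁵ + s³ + s² + 1.
Check for roots in GF(2): f(0) = 1; f(1) = 1.
No roots, so no linear factors.
Monic irreducibles of degree 2 over GF(2): s² + s + 1.
None of them divide f (all give nonzero remainder).
Monic irreducibles of degree 3 over GF(2): s³ + s + 1, s³ + s² + 1.
None of them divide f (all give nonzero remainder).
No irreducible factor of degree ≤ 3 exists, so f is irreducible over GF(2).

Yes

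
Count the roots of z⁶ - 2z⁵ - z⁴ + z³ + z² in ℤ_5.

Write h(z) = z⁶ - 2z⁵ - z⁴ + z³ + z².
Evaluate at each of the 5 elements of ℤ_5:
h(0) = 0 → root; h(1) = 0 → root; h(2) = 1; h(3) = 3; h(4) = 2.
Roots: {0, 1}.

2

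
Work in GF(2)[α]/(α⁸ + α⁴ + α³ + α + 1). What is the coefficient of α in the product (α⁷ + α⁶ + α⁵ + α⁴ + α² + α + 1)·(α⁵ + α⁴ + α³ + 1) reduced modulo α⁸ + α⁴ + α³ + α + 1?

1

Multiply in GF(2)[α]: (α⁷ + α⁶ + α⁵ + α⁴ + α² + α + 1)·(α⁵ + α⁴ + α³ + 1) = α¹² + α¹⁰ + α⁹ + α⁷ + α⁶ + α⁴ + α³ + α² + α + 1.
Reduce using α⁸ ≡ α⁴ + α³ + α + 1 (mod α⁸ + α⁴ + α³ + α + 1).
Reduced: α⁵ + α³ + α² + α.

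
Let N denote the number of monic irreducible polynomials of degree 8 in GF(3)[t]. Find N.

810

x^(3^8) − x is the product of all monic irreducibles of degree dividing 8; Möbius inversion gives N = (1/8) Σ μ(8/d)·3^d.
Divisors of 8: 1, 2, 4, 8; μ(8/d) for each: 0, 0, -1, 1.
Σ = − 3^4 + 3^8 = 6480.
N = 6480/8 = 810.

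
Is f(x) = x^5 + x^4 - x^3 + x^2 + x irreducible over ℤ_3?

No

Check for roots in ℤ_3: f(0) = 0 → root; f(1) = 0 → root; f(2) = 1.
f(0) = 0, so (x) divides f(x); f is reducible.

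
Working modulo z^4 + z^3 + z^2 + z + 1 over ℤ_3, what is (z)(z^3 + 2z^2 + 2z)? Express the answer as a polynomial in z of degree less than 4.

Multiply in ℤ_3[z]: (z)·(z^3 + 2z^2 + 2z) = z^4 + 2z^3 + 2z^2.
Reduce using z^4 ≡ 2z^3 + 2z^2 + 2z + 2 (mod z^4 + z^3 + z^2 + z + 1).
Reduced: z^3 + z^2 + 2z + 2.

z^3 + z^2 + 2z + 2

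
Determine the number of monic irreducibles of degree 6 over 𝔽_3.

Gauss's count: N_{3}(6) = (1/6) Σ_{d|6} μ(6/d)·3^d.
Divisors of 6: 1, 2, 3, 6; μ(6/d) for each: 1, -1, -1, 1.
Σ = 3^1 − 3^2 − 3^3 + 3^6 = 696.
N = 696/6 = 116.

116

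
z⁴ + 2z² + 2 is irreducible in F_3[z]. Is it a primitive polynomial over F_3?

Write f(z) = z⁴ + 2z² + 2.
|GF(3^4)^×| = 3^4 − 1 = 80. Prime factorization: 80 = 2^4·5.
f is primitive ⇔ z has order 80 in GF(3)[z]/(f), i.e. z^(80/q) ≠ 1 for each prime q | 80.
z^(40) mod f = 2.
z^(16) mod f = 1
Since z^(16) = 1, the order of z divides 16 < 80; not primitive.

No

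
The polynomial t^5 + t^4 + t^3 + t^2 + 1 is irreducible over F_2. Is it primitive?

Write f(t) = t^5 + t^4 + t^3 + t^2 + 1.
|GF(2^5)^×| = 2^5 − 1 = 31. Prime factorization: 31 = 31.
f is primitive ⇔ t has order 31 in GF(2)[t]/(f), i.e. t^(31/q) ≠ 1 for each prime q | 31.
t^(1) mod f = t.
None equal 1, so t has full order 31; f is primitive.

Yes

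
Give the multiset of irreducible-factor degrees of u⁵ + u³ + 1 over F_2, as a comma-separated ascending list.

5

Write g(u) = u⁵ + u³ + 1.
Roots in F_2: g(0) = 1; g(1) = 1.
Complete factorization: g(u) = (u⁵ + u³ + 1).
Factor degrees with multiplicity: 5 = 5.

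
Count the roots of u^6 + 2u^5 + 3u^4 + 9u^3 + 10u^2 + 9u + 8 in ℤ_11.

Write g(u) = u^6 + 2u^5 + 3u^4 + 9u^3 + 10u^2 + 9u + 8.
Evaluate at each of the 11 elements of ℤ_11:
g(0) = 8; g(1) = 9; g(2) = 6; g(3) = 0 → root; g(4) = 3; g(5) = 10; g(6) = 9; g(7) = 7; g(8) = 6; g(9) = 6; g(10) = 2.
Roots: {3}.

1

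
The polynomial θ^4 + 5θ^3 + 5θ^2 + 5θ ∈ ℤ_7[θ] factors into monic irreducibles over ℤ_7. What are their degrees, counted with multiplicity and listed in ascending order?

1, 1, 2

Write g(θ) = θ^4 + 5θ^3 + 5θ^2 + 5θ.
Linear factors from roots: (θ), (θ + 2).
Complete factorization: g(θ) = (θ)·(θ + 2)·(θ^2 + 3θ + 6).
Factor degrees with multiplicity: 1 + 1 + 2 = 4.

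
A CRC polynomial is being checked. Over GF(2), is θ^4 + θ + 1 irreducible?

Write P(θ) = θ^4 + θ + 1.
Check for roots in GF(2): P(0) = 1; P(1) = 1.
No roots, so no linear factors.
Monic irreducibles of degree 2 over GF(2): θ^2 + θ + 1.
None of them divide P (all give nonzero remainder).
No irreducible factor of degree ≤ 2 exists, so P is irreducible over GF(2).

Yes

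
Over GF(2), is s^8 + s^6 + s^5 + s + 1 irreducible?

Yes

Write m(s) = s^8 + s^6 + s^5 + s + 1.
Check for roots in GF(2): m(0) = 1; m(1) = 1.
No roots, so no linear factors.
Monic irreducibles of degree 2 over GF(2): s^2 + s + 1.
None of them divide m (all give nonzero remainder).
Monic irreducibles of degree 3 over GF(2): s^3 + s + 1, s^3 + s^2 + 1.
None of them divide m (all give nonzero remainder).
Monic irreducibles of degree 4 over GF(2): s^4 + s + 1, s^4 + s^3 + 1, s^4 + s^3 + s^2 + s + 1.
None of them divide m (all give nonzero remainder).
No irreducible factor of degree ≤ 4 exists, so m is irreducible over GF(2).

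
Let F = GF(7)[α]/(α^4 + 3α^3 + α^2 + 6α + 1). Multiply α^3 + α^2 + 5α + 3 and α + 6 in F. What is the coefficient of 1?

3

Multiply in GF(7)[α]: (α^3 + α^2 + 5α + 3)·(α + 6) = α^4 + 4α^2 + 5α + 4.
Reduce using α^4 ≡ 4α^3 + 6α^2 + α + 6 (mod α^4 + 3α^3 + α^2 + 6α + 1).
Reduced: 4α^3 + 3α^2 + 6α + 3.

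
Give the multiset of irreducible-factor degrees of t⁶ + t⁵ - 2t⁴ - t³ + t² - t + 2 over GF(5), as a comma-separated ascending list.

Write f(t) = t⁶ + t⁵ - 2t⁴ - t³ + t² - t + 2.
Roots in GF(5): f(0) = 2; f(1) = 1; f(2) = 0 → root; f(3) = 1; f(4) = 3.
Linear factors from roots: (t - 2).
Complete factorization: f(t) = (t - 2)·(t² + t + 1)·(t³ + 2t² + t - 1).
Factor degrees with multiplicity: 1 + 2 + 3 = 6.

1, 2, 3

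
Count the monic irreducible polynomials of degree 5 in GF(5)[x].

624

The number of monic irreducibles of degree 5 over GF(5) is (1/5)·Σ_{d∣5} μ(5/d) 5^d.
Divisors of 5: 1, 5; μ(5/d) for each: -1, 1.
Σ = − 5^1 + 5^5 = 3120.
N = 3120/5 = 624.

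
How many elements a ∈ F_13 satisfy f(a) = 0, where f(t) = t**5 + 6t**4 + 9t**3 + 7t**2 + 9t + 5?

1

Evaluate at each of the 13 elements of F_13:
f(0) = 5; f(1) = 11; f(2) = 4; f(3) = 1; f(4) = 0 → root; f(5) = 9; f(6) = 10; f(7) = 1; f(8) = 12; f(9) = 4; f(10) = 2; f(11) = 7; f(12) = 12.
Roots: {4}.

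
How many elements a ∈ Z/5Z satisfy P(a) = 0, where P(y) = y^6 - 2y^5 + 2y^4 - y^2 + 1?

1

Evaluate at each of the 5 elements of Z/5Z:
P(0) = 1; P(1) = 1; P(2) = 4; P(3) = 2; P(4) = 0 → root.
Roots: {4}.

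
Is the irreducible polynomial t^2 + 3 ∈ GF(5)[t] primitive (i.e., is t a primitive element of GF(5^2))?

Write f(t) = t^2 + 3.
|GF(5^2)^×| = 5^2 − 1 = 24. Prime factorization: 24 = 2^3·3.
f is primitive ⇔ t has order 24 in GF(5)[t]/(f), i.e. t^(24/q) ≠ 1 for each prime q | 24.
t^(12) mod f = 4.
t^(8) mod f = 1
Since t^(8) = 1, the order of t divides 8 < 24; not primitive.

No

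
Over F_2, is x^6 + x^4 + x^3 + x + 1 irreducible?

Yes

Write g(x) = x^6 + x^4 + x^3 + x + 1.
Check for roots in F_2: g(0) = 1; g(1) = 1.
No roots, so no linear factors.
Monic irreducibles of degree 2 over GF(2): x^2 + x + 1.
None of them divide g (all give nonzero remainder).
Monic irreducibles of degree 3 over GF(2): x^3 + x + 1, x^3 + x^2 + 1.
None of them divide g (all give nonzero remainder).
No irreducible factor of degree ≤ 3 exists, so g is irreducible over GF(2).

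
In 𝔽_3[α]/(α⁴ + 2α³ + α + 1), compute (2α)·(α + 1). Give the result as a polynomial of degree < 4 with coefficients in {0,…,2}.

2α^2 + 2α

Multiply in 𝔽_3[α]: (2α)·(α + 1) = 2α² + 2α.
Reduced: 2α² + 2α.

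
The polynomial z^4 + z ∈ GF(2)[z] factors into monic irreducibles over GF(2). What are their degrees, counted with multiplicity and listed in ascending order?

Write h(z) = z^4 + z.
Roots in GF(2): h(0) = 0 → root; h(1) = 0 → root.
Linear factors from roots: (z), (z + 1).
Complete factorization: h(z) = (z)·(z + 1)·(z^2 + z + 1).
Factor degrees with multiplicity: 1 + 1 + 2 = 4.

1, 1, 2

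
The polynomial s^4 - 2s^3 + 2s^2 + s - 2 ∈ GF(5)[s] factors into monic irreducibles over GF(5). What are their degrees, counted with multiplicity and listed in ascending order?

Write f(s) = s^4 - 2s^3 + 2s^2 + s - 2.
Roots in GF(5): f(0) = 3; f(1) = 0 → root; f(2) = 3; f(3) = 1; f(4) = 2.
Linear factors from roots: (s - 1).
Complete factorization: f(s) = (s - 1)·(s^3 - s^2 + s + 2).
Factor degrees with multiplicity: 1 + 3 = 4.

1, 3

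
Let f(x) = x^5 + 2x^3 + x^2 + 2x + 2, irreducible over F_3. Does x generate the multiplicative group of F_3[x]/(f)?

|GF(3^5)^×| = 3^5 − 1 = 242. Prime factorization: 242 = 2·11^2.
f is primitive ⇔ x has order 242 in GF(3)[x]/(f), i.e. x^(242/q) ≠ 1 for each prime q | 242.
x^(121) mod f = 1
x^(22) mod f = 1
Since x^(121) = 1, the order of x divides 121 < 242; not primitive.

No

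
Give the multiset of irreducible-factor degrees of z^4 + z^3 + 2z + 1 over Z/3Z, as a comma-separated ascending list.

Write g(z) = z^4 + z^3 + 2z + 1.
Roots in Z/3Z: g(0) = 1; g(1) = 2; g(2) = 2.
Complete factorization: g(z) = (z^4 + z^3 + 2z + 1).
Factor degrees with multiplicity: 4 = 4.

4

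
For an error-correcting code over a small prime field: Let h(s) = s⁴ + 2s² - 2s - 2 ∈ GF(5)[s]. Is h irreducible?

Check for roots in GF(5): h(0) = 3; h(1) = 4; h(2) = 3; h(3) = 1; h(4) = 3.
No roots, so no linear factors.
Degree-2 irreducible divisors: test the 10 monic irreducibles of degree 2 over GF(5).
None of them divide h (all give nonzero remainder).
No irreducible factor of degree ≤ 2 exists, so h is irreducible over GF(5).

Yes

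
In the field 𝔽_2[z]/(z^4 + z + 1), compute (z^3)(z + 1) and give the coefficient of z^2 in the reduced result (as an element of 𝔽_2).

0

Multiply in 𝔽_2[z]: (z^3)·(z + 1) = z^4 + z^3.
Reduce using z^4 ≡ z + 1 (mod z^4 + z + 1).
Reduced: z^3 + z + 1.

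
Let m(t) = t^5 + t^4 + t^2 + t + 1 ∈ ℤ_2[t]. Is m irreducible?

Check for roots in ℤ_2: m(0) = 1; m(1) = 1.
No roots, so no linear factors.
Monic irreducibles of degree 2 over GF(2): t^2 + t + 1.
None of them divide m (all give nonzero remainder).
No irreducible factor of degree ≤ 2 exists, so m is irreducible over GF(2).

Yes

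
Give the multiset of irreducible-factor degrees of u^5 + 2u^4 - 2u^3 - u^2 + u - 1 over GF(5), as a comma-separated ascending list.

Write f(u) = u^5 + 2u^4 - 2u^3 - u^2 + u - 1.
Roots in GF(5): f(0) = 4; f(1) = 0 → root; f(2) = 0 → root; f(3) = 4; f(4) = 0 → root.
Linear factors from roots: (u - 1), (u - 2), (u + 1).
Complete factorization: f(u) = (u + 1)·(u - 2)·(u - 1)·(u^2 - u + 2).
Factor degrees with multiplicity: 1 + 1 + 1 + 2 = 5.

1, 1, 1, 2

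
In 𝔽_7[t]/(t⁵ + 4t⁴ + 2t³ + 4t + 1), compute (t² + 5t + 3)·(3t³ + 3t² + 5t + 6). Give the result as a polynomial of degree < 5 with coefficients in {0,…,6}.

Multiply in 𝔽_7[t]: (t² + 5t + 3)·(3t³ + 3t² + 5t + 6) = 3t⁵ + 4t⁴ + t³ + 5t² + 3t + 4.
Reduce using t⁵ ≡ 3t⁴ + 5t³ + 3t + 6 (mod t⁵ + 4t⁴ + 2t³ + 4t + 1).
Reduced: 6t⁴ + 2t³ + 5t² + 5t + 1.

6t^4 + 2t^3 + 5t^2 + 5t + 1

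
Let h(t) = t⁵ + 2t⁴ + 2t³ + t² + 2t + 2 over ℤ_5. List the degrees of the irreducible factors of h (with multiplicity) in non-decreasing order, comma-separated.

Roots in ℤ_5: h(0) = 2; h(1) = 0 → root; h(2) = 0 → root; h(3) = 1; h(4) = 0 → root.
Linear factors from roots: (t - 1), (t - 2), (t + 1).
Complete factorization: h(t) = (t + 1)·(t - 2)·(t - 1)·(t² - t + 1).
Factor degrees with multiplicity: 1 + 1 + 1 + 2 = 5.

1, 1, 1, 2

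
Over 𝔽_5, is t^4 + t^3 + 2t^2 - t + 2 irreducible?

No

Write h(t) = t^4 + t^3 + 2t^2 - t + 2.
Check for roots in 𝔽_5: h(0) = 2; h(1) = 0 → root; h(2) = 2; h(3) = 0 → root; h(4) = 0 → root.
h(1) = 0, so (t − 1) divides h(t); h is reducible.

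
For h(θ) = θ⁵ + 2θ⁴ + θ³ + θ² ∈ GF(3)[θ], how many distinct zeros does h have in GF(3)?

1

Evaluate at each of the 3 elements of GF(3):
h(0) = 0 → root; h(1) = 2; h(2) = 1.
Roots: {0}.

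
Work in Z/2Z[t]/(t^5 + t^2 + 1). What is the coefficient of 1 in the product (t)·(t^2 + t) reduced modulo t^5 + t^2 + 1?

Multiply in Z/2Z[t]: (t)·(t^2 + t) = t^3 + t^2.
Reduced: t^3 + t^2.

0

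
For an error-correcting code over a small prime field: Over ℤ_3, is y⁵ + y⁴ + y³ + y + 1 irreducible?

Yes

Write h(y) = y⁵ + y⁴ + y³ + y + 1.
Check for roots in ℤ_3: h(0) = 1; h(1) = 2; h(2) = 2.
No roots, so no linear factors.
Monic irreducibles of degree 2 over GF(3): y² + 1, y² + y - 1, y² - y - 1.
None of them divide h (all give nonzero remainder).
No irreducible factor of degree ≤ 2 exists, so h is irreducible over GF(3).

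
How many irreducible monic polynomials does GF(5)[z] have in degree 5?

Gauss's count: N_{5}(5) = (1/5) Σ_{d|5} μ(5/d)·5^d.
Divisors of 5: 1, 5; μ(5/d) for each: -1, 1.
Σ = − 5^1 + 5^5 = 3120.
N = 3120/5 = 624.

624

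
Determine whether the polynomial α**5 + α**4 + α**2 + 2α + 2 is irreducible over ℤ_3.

Yes

Write f(α) = α**5 + α**4 + α**2 + 2α + 2.
Check for roots in ℤ_3: f(0) = 2; f(1) = 1; f(2) = 1.
No roots, so no linear factors.
Monic irreducibles of degree 2 over GF(3): α**2 + 1, α**2 + α + 2, α**2 + 2α + 2.
None of them divide f (all give nonzero remainder).
No irreducible factor of degree ≤ 2 exists, so f is irreducible over GF(3).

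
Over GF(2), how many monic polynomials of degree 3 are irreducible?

By the necklace-counting formula, N_2(3) = (1/3) Σ_{d|3} μ(3/d)·2^d.
Divisors of 3: 1, 3; μ(3/d) for each: -1, 1.
Σ = − 2^1 + 2^3 = 6.
N = 6/3 = 2.

2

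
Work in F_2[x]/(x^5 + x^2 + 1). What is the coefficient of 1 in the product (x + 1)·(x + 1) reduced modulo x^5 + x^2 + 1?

Multiply in F_2[x]: (x + 1)·(x + 1) = x^2 + 1.
Reduced: x^2 + 1.

1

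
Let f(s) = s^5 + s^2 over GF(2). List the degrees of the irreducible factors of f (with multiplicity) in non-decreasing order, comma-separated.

Roots in GF(2): f(0) = 0 → root; f(1) = 0 → root.
Linear factors from roots: (s), (s + 1).
Complete factorization: f(s) = (s + 1)·(s)^2·(s^2 + s + 1).
Factor degrees with multiplicity: 1 + 1 + 1 + 2 = 5.

1, 1, 1, 2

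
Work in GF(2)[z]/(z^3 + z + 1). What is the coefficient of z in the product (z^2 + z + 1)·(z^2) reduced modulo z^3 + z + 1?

Multiply in GF(2)[z]: (z^2 + z + 1)·(z^2) = z^4 + z^3 + z^2.
Reduce using z^3 ≡ z + 1 (mod z^3 + z + 1).
Reduced: 1.

0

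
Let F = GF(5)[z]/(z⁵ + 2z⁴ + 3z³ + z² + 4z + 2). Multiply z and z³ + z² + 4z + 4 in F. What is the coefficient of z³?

1

Multiply in GF(5)[z]: (z)·(z³ + z² + 4z + 4) = z⁴ + z³ + 4z² + 4z.
Reduced: z⁴ + z³ + 4z² + 4z.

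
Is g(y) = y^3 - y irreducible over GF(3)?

No

Check for roots in GF(3): g(0) = 0 → root; g(1) = 0 → root; g(2) = 0 → root.
g(0) = 0, so (y) divides g(y); g is reducible.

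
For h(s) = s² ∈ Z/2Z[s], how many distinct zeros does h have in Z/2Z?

1

Evaluate at each of the 2 elements of Z/2Z:
h(0) = 0 → root; h(1) = 1.
Roots: {0}.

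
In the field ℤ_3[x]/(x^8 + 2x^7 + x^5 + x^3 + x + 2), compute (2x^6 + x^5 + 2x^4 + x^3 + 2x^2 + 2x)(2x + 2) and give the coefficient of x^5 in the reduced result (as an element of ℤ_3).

Multiply in ℤ_3[x]: (2x^6 + x^5 + 2x^4 + x^3 + 2x^2 + 2x)·(2x + 2) = x^7 + 2x^2 + x.
Reduced: x^7 + 2x^2 + x.

0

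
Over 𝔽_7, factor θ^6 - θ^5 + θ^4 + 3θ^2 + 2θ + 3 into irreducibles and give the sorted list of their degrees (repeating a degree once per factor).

1, 2, 3

Write h(θ) = θ^6 - θ^5 + θ^4 + 3θ^2 + 2θ + 3.
Linear factors from roots: (θ + 1).
Complete factorization: h(θ) = (θ + 1)·(θ^2 - 3θ - 2)·(θ^3 + θ^2 + θ + 2).
Factor degrees with multiplicity: 1 + 2 + 3 = 6.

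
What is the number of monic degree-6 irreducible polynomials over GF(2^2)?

670

Gauss's count: N_{4}(6) = (1/6) Σ_{d|6} μ(6/d)·4^d.
Divisors of 6: 1, 2, 3, 6; μ(6/d) for each: 1, -1, -1, 1.
Σ = 4^1 − 4^2 − 4^3 + 4^6 = 4020.
N = 4020/6 = 670.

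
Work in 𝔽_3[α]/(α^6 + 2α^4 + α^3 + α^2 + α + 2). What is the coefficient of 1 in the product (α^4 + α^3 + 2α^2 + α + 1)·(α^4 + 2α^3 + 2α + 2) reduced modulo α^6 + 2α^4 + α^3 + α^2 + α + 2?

1

Multiply in 𝔽_3[α]: (α^4 + α^3 + 2α^2 + α + 1)·(α^4 + 2α^3 + 2α + 2) = α^8 + α^6 + α^5 + α^4 + 2α^3 + α + 2.
Reduce using α^6 ≡ α^4 + 2α^3 + 2α^2 + 2α + 1 (mod α^6 + 2α^4 + α^3 + α^2 + α + 2).
Reduced: 2α^4 + 2α^3 + 2α^2 + 2α + 1.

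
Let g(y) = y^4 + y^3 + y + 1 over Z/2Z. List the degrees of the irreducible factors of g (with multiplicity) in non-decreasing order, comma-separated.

Roots in Z/2Z: g(0) = 1; g(1) = 0 → root.
Linear factors from roots: (y + 1).
Complete factorization: g(y) = (y + 1)^2·(y^2 + y + 1).
Factor degrees with multiplicity: 1 + 1 + 2 = 4.

1, 1, 2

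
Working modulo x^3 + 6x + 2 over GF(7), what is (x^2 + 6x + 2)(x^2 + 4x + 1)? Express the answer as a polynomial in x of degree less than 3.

x + 3

Multiply in GF(7)[x]: (x^2 + 6x + 2)·(x^2 + 4x + 1) = x^4 + 3x^3 + 6x^2 + 2.
Reduce using x^3 ≡ x + 5 (mod x^3 + 6x + 2).
Reduced: x + 3.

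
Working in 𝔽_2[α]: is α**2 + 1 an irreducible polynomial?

Write f(α) = α**2 + 1.
Check for roots in 𝔽_2: f(0) = 1; f(1) = 0 → root.
f(1) = 0, so (α − 1) divides f(α); f is reducible.

No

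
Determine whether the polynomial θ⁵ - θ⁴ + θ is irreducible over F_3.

No

Write m(θ) = θ⁵ - θ⁴ + θ.
Check for roots in F_3: m(0) = 0 → root; m(1) = 1; m(2) = 0 → root.
m(0) = 0, so (θ) divides m(θ); m is reducible.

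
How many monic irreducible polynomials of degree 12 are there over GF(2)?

x^(2^12) − x is the product of all monic irreducibles of degree dividing 12; Möbius inversion gives N = (1/12) Σ μ(12/d)·2^d.
Divisors of 12: 1, 2, 3, 4, 6, 12; μ(12/d) for each: 0, 1, 0, -1, -1, 1.
Σ = 2^2 − 2^4 − 2^6 + 2^12 = 4020.
N = 4020/12 = 335.

335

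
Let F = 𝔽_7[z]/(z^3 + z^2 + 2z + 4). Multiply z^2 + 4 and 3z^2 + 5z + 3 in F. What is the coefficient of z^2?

Multiply in 𝔽_7[z]: (z^2 + 4)·(3z^2 + 5z + 3) = 3z^4 + 5z^3 + z^2 + 6z + 5.
Reduce using z^3 ≡ 6z^2 + 5z + 3 (mod z^3 + z^2 + 2z + 4).
Reduced: 4z + 4.

0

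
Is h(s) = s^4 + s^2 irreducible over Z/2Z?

Check for roots in Z/2Z: h(0) = 0 → root; h(1) = 0 → root.
h(0) = 0, so (s) divides h(s); h is reducible.

No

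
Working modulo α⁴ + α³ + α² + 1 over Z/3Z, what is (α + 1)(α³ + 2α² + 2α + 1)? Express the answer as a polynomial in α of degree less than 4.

Multiply in Z/3Z[α]: (α + 1)·(α³ + 2α² + 2α + 1) = α⁴ + α² + 1.
Reduce using α⁴ ≡ 2α³ + 2α² + 2 (mod α⁴ + α³ + α² + 1).
Reduced: 2α³.

2α^3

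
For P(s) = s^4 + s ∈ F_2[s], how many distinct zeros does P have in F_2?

Evaluate at each of the 2 elements of F_2:
P(0) = 0 → root; P(1) = 0 → root.
Roots: {0, 1}.

2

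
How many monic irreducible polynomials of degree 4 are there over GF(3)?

18

The number of monic irreducibles of degree 4 over GF(3) is (1/4)·Σ_{d∣4} μ(4/d) 3^d.
Divisors of 4: 1, 2, 4; μ(4/d) for each: 0, -1, 1.
Σ = − 3^2 + 3^4 = 72.
N = 72/4 = 18.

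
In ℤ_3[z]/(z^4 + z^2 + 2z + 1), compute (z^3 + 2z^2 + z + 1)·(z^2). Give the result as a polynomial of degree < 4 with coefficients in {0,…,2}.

z + 1

Multiply in ℤ_3[z]: (z^3 + 2z^2 + z + 1)·(z^2) = z^5 + 2z^4 + z^3 + z^2.
Reduce using z^4 ≡ 2z^2 + z + 2 (mod z^4 + z^2 + 2z + 1).
Reduced: z + 1.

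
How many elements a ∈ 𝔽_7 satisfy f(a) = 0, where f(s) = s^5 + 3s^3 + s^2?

2

Evaluate at each of the 7 elements of 𝔽_7:
f(0) = 0 → root; f(1) = 5; f(2) = 4; f(3) = 4; f(4) = 0 → root; f(5) = 4; f(6) = 4.
Roots: {0, 4}.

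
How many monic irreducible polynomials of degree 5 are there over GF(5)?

The number of monic irreducibles of degree 5 over GF(5) is (1/5)·Σ_{d∣5} μ(5/d) 5^d.
Divisors of 5: 1, 5; μ(5/d) for each: -1, 1.
Σ = − 5^1 + 5^5 = 3120.
N = 3120/5 = 624.

624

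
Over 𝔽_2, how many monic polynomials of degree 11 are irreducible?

Gauss's count: N_{2}(11) = (1/11) Σ_{d|11} μ(11/d)·2^d.
Divisors of 11: 1, 11; μ(11/d) for each: -1, 1.
Σ = − 2^1 + 2^11 = 2046.
N = 2046/11 = 186.

186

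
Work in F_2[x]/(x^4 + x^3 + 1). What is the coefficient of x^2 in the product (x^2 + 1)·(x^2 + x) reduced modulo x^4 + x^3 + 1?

1

Multiply in F_2[x]: (x^2 + 1)·(x^2 + x) = x^4 + x^3 + x^2 + x.
Reduce using x^4 ≡ x^3 + 1 (mod x^4 + x^3 + 1).
Reduced: x^2 + x + 1.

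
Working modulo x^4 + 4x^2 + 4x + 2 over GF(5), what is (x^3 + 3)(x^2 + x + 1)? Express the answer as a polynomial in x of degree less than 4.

2x^3 + 2x + 1

Multiply in GF(5)[x]: (x^3 + 3)·(x^2 + x + 1) = x^5 + x^4 + x^3 + 3x^2 + 3x + 3.
Reduce using x^4 ≡ x^2 + x + 3 (mod x^4 + 4x^2 + 4x + 2).
Reduced: 2x^3 + 2x + 1.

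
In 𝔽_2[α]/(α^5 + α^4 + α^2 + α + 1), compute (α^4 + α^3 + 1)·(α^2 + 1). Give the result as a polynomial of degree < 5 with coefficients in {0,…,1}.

Multiply in 𝔽_2[α]: (α^4 + α^3 + 1)·(α^2 + 1) = α^6 + α^5 + α^4 + α^3 + α^2 + 1.
Reduce using α^5 ≡ α^4 + α^2 + α + 1 (mod α^5 + α^4 + α^2 + α + 1).
Reduced: α^4 + α + 1.

α^4 + α + 1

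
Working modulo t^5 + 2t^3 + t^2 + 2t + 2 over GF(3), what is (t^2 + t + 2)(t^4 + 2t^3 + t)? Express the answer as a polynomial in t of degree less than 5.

Multiply in GF(3)[t]: (t^2 + t + 2)·(t^4 + 2t^3 + t) = t^6 + t^4 + 2t^3 + t^2 + 2t.
Reduce using t^5 ≡ t^3 + 2t^2 + t + 1 (mod t^5 + 2t^3 + t^2 + 2t + 2).
Reduced: 2t^4 + t^3 + 2t^2.

2t^4 + t^3 + 2t^2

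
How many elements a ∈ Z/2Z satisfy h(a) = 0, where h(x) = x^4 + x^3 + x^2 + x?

Evaluate at each of the 2 elements of Z/2Z:
h(0) = 0 → root; h(1) = 0 → root.
Roots: {0, 1}.

2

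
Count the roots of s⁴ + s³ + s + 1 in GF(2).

1

Write h(s) = s⁴ + s³ + s + 1.
Evaluate at each of the 2 elements of GF(2):
h(0) = 1; h(1) = 0 → root.
Roots: {1}.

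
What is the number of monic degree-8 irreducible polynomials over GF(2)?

By the necklace-counting formula, N_2(8) = (1/8) Σ_{d|8} μ(8/d)·2^d.
Divisors of 8: 1, 2, 4, 8; μ(8/d) for each: 0, 0, -1, 1.
Σ = − 2^4 + 2^8 = 240.
N = 240/8 = 30.

30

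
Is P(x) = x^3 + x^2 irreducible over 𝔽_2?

Check for roots in 𝔽_2: P(0) = 0 → root; P(1) = 0 → root.
P(0) = 0, so (x) divides P(x); P is reducible.

No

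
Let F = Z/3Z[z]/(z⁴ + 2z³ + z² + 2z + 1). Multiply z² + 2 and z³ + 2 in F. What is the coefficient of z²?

2

Multiply in Z/3Z[z]: (z² + 2)·(z³ + 2) = z⁵ + 2z³ + 2z² + 1.
Reduce using z⁴ ≡ z³ + 2z² + z + 2 (mod z⁴ + 2z³ + z² + 2z + 1).
Reduced: 2z³ + 2z².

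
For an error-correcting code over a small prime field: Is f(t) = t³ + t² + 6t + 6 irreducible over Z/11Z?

Check each element of Z/11Z for a root: f(0)=6, f(1)=3, f(2)=8, f(3)=5, f(4)=0, f(5)=10, f(6)=8, f(7)=0, f(8)=3, f(9)=1, f(10)=0.
f(4) = 0, so (t − 4) divides f(t); f is reducible.

No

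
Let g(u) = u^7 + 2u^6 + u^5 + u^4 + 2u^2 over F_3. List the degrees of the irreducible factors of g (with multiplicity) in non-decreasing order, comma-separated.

Roots in F_3: g(0) = 0 → root; g(1) = 1; g(2) = 0 → root.
Linear factors from roots: (u), (u + 1).
Complete factorization: g(u) = (u + 1)·(u)^2·(u^2 + 1)·(u^2 + u + 2).
Factor degrees with multiplicity: 1 + 1 + 1 + 2 + 2 = 7.

1, 1, 1, 2, 2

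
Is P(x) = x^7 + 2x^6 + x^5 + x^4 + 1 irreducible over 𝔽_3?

No

Check for roots in 𝔽_3: P(0) = 1; P(1) = 0 → root; P(2) = 2.
P(1) = 0, so (x − 1) divides P(x); P is reducible.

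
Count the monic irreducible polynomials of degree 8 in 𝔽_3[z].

810

Gauss's count: N_{3}(8) = (1/8) Σ_{d|8} μ(8/d)·3^d.
Divisors of 8: 1, 2, 4, 8; μ(8/d) for each: 0, 0, -1, 1.
Σ = − 3^4 + 3^8 = 6480.
N = 6480/8 = 810.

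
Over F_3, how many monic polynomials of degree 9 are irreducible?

By the necklace-counting formula, N_3(9) = (1/9) Σ_{d|9} μ(9/d)·3^d.
Divisors of 9: 1, 3, 9; μ(9/d) for each: 0, -1, 1.
Σ = − 3^3 + 3^9 = 19656.
N = 19656/9 = 2184.

2184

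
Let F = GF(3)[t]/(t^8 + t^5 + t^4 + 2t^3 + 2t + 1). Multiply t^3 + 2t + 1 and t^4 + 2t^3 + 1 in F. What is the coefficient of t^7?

Multiply in GF(3)[t]: (t^3 + 2t + 1)·(t^4 + 2t^3 + 1) = t^7 + 2t^6 + 2t^5 + 2t^4 + 2t + 1.
Reduced: t^7 + 2t^6 + 2t^5 + 2t^4 + 2t + 1.

1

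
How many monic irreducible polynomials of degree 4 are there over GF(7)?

588

x^(7^4) − x is the product of all monic irreducibles of degree dividing 4; Möbius inversion gives N = (1/4) Σ μ(4/d)·7^d.
Divisors of 4: 1, 2, 4; μ(4/d) for each: 0, -1, 1.
Σ = − 7^2 + 7^4 = 2352.
N = 2352/4 = 588.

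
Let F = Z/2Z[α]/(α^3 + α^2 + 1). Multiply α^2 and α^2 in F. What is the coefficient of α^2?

Multiply in Z/2Z[α]: (α^2)·(α^2) = α^4.
Reduce using α^3 ≡ α^2 + 1 (mod α^3 + α^2 + 1).
Reduced: α^2 + α + 1.

1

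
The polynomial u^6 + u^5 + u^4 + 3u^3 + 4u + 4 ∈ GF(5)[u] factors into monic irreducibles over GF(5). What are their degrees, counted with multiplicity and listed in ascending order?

1, 2, 3

Write h(u) = u^6 + u^5 + u^4 + 3u^3 + 4u + 4.
Roots in GF(5): h(0) = 4; h(1) = 4; h(2) = 3; h(3) = 0 → root; h(4) = 3.
Linear factors from roots: (u + 2).
Complete factorization: h(u) = (u + 2)·(u^2 + 2u + 3)·(u^3 + 2u^2 + u + 4).
Factor degrees with multiplicity: 1 + 2 + 3 = 6.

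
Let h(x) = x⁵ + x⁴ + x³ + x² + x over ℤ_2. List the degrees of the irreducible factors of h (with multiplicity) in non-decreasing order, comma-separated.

1, 4

Roots in ℤ_2: h(0) = 0 → root; h(1) = 1.
Linear factors from roots: (x).
Complete factorization: h(x) = (x)·(x⁴ + x³ + x² + x + 1).
Factor degrees with multiplicity: 1 + 4 = 5.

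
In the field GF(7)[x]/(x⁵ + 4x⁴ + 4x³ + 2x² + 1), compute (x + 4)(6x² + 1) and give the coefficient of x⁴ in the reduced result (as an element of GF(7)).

0

Multiply in GF(7)[x]: (x + 4)·(6x² + 1) = 6x³ + 3x² + x + 4.
Reduced: 6x³ + 3x² + x + 4.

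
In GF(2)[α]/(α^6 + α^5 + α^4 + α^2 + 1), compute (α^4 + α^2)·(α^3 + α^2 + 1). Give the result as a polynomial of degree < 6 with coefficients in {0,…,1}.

Multiply in GF(2)[α]: (α^4 + α^2)·(α^3 + α^2 + 1) = α^7 + α^6 + α^5 + α^2.
Reduce using α^6 ≡ α^5 + α^4 + α^2 + 1 (mod α^6 + α^5 + α^4 + α^2 + 1).
Reduced: α^3 + α^2 + α.

α^3 + α^2 + α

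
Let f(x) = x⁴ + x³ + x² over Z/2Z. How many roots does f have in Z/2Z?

1

Evaluate at each of the 2 elements of Z/2Z:
f(0) = 0 → root; f(1) = 1.
Roots: {0}.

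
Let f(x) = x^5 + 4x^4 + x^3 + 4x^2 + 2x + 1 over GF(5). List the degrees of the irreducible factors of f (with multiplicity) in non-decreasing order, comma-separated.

1, 1, 3

Roots in GF(5): f(0) = 1; f(1) = 3; f(2) = 0 → root; f(3) = 2; f(4) = 0 → root.
Linear factors from roots: (x + 3), (x + 1).
Complete factorization: f(x) = (x + 1)·(x + 3)·(x^3 + 3x + 2).
Factor degrees with multiplicity: 1 + 1 + 3 = 5.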